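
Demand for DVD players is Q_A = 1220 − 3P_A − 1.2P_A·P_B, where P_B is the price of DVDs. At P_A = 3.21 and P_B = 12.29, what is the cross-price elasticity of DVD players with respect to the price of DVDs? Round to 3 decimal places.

-0.041

At P_A = 3.21 and P_B = 12.29: Q_A = 1163.029.
∂Q_A/∂P_B = -1.2P_A = -1.2(3.21) = -3.8520.
ε = (∂Q_A/∂P_B)(P_B/Q_A) = -3.8520 × (12.29/1163.029) ≈ -0.041.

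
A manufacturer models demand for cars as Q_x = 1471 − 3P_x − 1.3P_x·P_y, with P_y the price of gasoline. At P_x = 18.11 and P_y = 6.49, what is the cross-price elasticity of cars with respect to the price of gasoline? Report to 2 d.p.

-0.12

At P_x = 18.11 and P_y = 6.49: Q_x = 1263.876.
∂Q_x/∂P_y = -1.3P_x = -1.3(18.11) = -23.5430.
ε = (∂Q_x/∂P_y)(P_y/Q_x) = -23.5430 × (6.49/1263.876) ≈ -0.12.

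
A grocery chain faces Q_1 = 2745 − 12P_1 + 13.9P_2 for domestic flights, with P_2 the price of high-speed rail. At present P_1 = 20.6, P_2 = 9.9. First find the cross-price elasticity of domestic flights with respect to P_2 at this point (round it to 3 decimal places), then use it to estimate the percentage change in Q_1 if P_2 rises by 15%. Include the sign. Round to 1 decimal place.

At P_1 = 20.6, P_2 = 9.9: Q_1 = 2635.41.
∂Q_1/∂P_2 = 13.9.
ε = (∂Q_1/∂P_2)(P_2/Q_1) = 13.9000 × 9.9/2635.41 ≈ 0.052.
%ΔQ_1 ≈ ε × %ΔP_2 = 0.052 × (15%) = 0.8%.

0.8%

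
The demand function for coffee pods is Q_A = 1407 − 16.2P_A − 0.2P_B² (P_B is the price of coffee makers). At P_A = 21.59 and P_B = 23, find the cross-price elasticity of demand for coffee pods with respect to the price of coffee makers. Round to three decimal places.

-0.222

At P_A = 21.59 and P_B = 23: Q_A = 951.442.
∂Q_A/∂P_B = -0.4P_B = -0.4(23) = -9.2000.
ε = (∂Q_A/∂P_B)(P_B/Q_A) = -9.2000 × (23/951.442) ≈ -0.222.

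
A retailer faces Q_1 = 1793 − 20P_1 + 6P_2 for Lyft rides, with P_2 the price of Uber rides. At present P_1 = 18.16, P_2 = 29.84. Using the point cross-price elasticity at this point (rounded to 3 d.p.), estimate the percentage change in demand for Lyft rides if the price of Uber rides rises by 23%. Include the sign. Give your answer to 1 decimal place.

2.6%

At P_1 = 18.16, P_2 = 29.84: Q_1 = 1608.84.
∂Q_1/∂P_2 = 6.
ε = (∂Q_1/∂P_2)(P_2/Q_1) = 6.0000 × 29.84/1608.84 ≈ 0.111.
%ΔQ_1 ≈ ε × %ΔP_2 = 0.111 × (23%) = 2.6%.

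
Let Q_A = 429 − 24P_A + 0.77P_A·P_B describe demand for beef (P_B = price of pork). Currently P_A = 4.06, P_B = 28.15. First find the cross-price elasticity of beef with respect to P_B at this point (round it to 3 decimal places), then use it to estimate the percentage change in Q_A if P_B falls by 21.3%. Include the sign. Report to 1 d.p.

-4.5%

At P_A = 4.06, P_B = 28.15: Q_A = 419.563.
∂Q_A/∂P_B = 0.77P_A = 3.1262.
ε = (∂Q_A/∂P_B)(P_B/Q_A) = 3.1262 × 28.15/419.563 ≈ 0.210.
%ΔQ_A ≈ ε × %ΔP_B = 0.210 × (-21.3%) = -4.5%.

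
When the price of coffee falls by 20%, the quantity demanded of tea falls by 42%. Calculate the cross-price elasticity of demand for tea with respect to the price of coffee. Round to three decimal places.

2.100

ε = (%ΔQ of tea) / (%ΔP of coffee) = (-42%) / (-20%) ≈ 2.100.
Positive cross-price elasticity: substitutes.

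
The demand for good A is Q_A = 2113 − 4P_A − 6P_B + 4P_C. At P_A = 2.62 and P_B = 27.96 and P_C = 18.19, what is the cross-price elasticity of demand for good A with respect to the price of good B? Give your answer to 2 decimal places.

-0.08

At P_A = 2.62 and P_B = 27.96 and P_C = 18.19: Q_A = 2007.52.
∂Q_A/∂P_B = -6.
ε = (∂Q_A/∂P_B)(P_B/Q_A) = -6 × (27.96/2007.52) ≈ -0.08.
Since ε < 0, good A and good B are complements.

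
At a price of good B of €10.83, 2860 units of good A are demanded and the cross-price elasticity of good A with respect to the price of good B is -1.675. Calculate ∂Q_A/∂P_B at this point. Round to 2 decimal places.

ε = (∂Q_A/∂P_B)·(P_B/Q_A) ⇒ ∂Q_A/∂P_B = ε·Q_A/P_B = -1.675 × 2860/10.83 ≈ -442.34.

-442.34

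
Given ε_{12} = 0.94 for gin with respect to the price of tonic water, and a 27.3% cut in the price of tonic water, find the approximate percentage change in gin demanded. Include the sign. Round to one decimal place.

-25.7%

%ΔQ ≈ ε × %ΔP of tonic water = 0.94 × (-27.3%) = -25.7%.
Demand for gin falls by about 25.7%.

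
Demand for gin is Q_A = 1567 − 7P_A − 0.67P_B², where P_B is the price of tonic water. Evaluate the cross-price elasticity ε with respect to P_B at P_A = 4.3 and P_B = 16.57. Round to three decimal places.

-0.272

At P_A = 4.3 and P_B = 16.57: Q_A = 1352.942.
∂Q_A/∂P_B = -1.34P_B = -1.34(16.57) = -22.2038.
ε = (∂Q_A/∂P_B)(P_B/Q_A) = -22.2038 × (16.57/1352.942) ≈ -0.272.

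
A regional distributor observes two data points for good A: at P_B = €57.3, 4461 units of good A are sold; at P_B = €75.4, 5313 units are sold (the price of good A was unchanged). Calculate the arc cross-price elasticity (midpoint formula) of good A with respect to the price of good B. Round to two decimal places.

ΔQ_A = 5313 − 4461 = 852; ΔP_B = 75.4 − 57.3 = 18.1.
Midpoints: Q̄_A = 4887.0, P̄_B = 66.35.
ε = (ΔQ_A/Q̄_A)/(ΔP_B/P̄_B) = (852/4887.0)/(18.1/66.35) ≈ 0.64.
ε > 0: good A and good B are substitutes.

0.64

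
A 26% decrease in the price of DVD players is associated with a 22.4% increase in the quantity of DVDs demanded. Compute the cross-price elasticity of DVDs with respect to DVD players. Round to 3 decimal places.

-0.862

ε = (%ΔQ of DVDs) / (%ΔP of DVD players) = (22.4%) / (-26%) ≈ -0.862.
Negative cross-price elasticity: complements.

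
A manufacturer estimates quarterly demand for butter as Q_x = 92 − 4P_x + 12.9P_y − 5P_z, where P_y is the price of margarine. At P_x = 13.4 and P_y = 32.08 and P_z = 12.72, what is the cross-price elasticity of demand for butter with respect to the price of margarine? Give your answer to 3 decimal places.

At P_x = 13.4 and P_y = 32.08 and P_z = 12.72: Q_x = 388.632.
∂Q_x/∂P_y = 12.9.
ε = (∂Q_x/∂P_y)(P_y/Q_x) = 12.9 × (32.08/388.632) ≈ 1.065.
Since ε > 0, butter and margarine are substitutes.

1.065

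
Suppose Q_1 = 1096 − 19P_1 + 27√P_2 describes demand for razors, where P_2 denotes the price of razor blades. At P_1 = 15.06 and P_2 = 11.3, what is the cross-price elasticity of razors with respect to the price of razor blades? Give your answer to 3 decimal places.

At P_1 = 15.06 and P_2 = 11.3: Q_1 = 900.622.
∂Q_1/∂P_2 = 27/(2√P_2) = 27/(2√11.3) = 4.0160.
ε = (∂Q_1/∂P_2)(P_2/Q_1) = 4.0160 × (11.3/900.622) ≈ 0.050.

0.050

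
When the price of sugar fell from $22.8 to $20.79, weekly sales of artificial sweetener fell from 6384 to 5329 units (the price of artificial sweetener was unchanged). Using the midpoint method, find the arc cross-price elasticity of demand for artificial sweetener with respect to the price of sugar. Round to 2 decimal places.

1.95

ΔQ_A = 5329 − 6384 = -1055; ΔP_B = 20.79 − 22.8 = -2.01.
Midpoints: Q̄_A = 5856.5, P̄_B = 21.80.
ε = (ΔQ_A/Q̄_A)/(ΔP_B/P̄_B) = (-1055/5856.5)/(-2.01/21.80) ≈ 1.95.
ε > 0: artificial sweetener and sugar are substitutes.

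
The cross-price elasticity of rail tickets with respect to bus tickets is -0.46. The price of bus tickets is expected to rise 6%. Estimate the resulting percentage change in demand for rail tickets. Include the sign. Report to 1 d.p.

%ΔQ ≈ ε × %ΔP of bus tickets = -0.46 × (6%) = -2.8%.
Demand for rail tickets falls by about 2.8%.

-2.8%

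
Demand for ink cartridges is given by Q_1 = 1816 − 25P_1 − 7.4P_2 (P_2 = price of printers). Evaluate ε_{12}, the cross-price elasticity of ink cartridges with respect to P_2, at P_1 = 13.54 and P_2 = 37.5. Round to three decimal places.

At P_1 = 13.54 and P_2 = 37.5: Q_1 = 1200.
∂Q_1/∂P_2 = -7.4.
ε = (∂Q_1/∂P_2)(P_2/Q_1) = -7.4 × (37.5/1200) ≈ -0.231.
Since ε < 0, ink cartridges and printers are complements.

-0.231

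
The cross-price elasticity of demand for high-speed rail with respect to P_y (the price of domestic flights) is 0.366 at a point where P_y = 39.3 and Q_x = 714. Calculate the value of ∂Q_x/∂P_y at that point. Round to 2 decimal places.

6.65

ε = (∂Q_x/∂P_y)·(P_y/Q_x) ⇒ ∂Q_x/∂P_y = ε·Q_x/P_y = 0.366 × 714/39.3 ≈ 6.65.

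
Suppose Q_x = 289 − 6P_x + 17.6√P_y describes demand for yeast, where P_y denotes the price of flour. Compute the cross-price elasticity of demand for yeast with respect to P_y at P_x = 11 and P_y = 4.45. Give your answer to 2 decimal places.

At P_x = 11 and P_y = 4.45: Q_x = 260.127.
∂Q_x/∂P_y = 17.6/(2√P_y) = 17.6/(2√4.45) = 4.1716.
ε = (∂Q_x/∂P_y)(P_y/Q_x) = 4.1716 × (4.45/260.127) ≈ 0.07.
ε > 0: substitutes.

0.07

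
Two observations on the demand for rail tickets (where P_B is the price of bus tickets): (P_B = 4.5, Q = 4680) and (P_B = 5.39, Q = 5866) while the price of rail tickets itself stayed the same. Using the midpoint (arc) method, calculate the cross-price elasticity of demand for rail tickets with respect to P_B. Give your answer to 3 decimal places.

ΔQ_A = 5866 − 4680 = 1186; ΔP_B = 5.39 − 4.5 = 0.89.
Midpoints: Q̄_A = 5273.0, P̄_B = 4.95.
ε = (ΔQ_A/Q̄_A)/(ΔP_B/P̄_B) = (1186/5273.0)/(0.89/4.95) ≈ 1.250.
ε > 0: rail tickets and bus tickets are substitutes.

1.250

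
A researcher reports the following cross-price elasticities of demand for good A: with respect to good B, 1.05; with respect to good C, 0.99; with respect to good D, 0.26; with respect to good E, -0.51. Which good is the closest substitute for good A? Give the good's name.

good B

Substitutes have ε > 0. Among the positive values, 1.05 (good B) is largest.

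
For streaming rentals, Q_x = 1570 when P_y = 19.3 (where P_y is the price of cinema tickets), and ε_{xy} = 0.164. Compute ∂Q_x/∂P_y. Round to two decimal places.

ε = (∂Q_x/∂P_y)·(P_y/Q_x) ⇒ ∂Q_x/∂P_y = ε·Q_x/P_y = 0.164 × 1570/19.3 ≈ 13.34.

13.34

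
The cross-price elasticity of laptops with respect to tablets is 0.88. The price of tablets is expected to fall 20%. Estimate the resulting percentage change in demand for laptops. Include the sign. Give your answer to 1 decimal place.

%ΔQ ≈ ε × %ΔP of tablets = 0.88 × (-20%) = -17.6%.

-17.6%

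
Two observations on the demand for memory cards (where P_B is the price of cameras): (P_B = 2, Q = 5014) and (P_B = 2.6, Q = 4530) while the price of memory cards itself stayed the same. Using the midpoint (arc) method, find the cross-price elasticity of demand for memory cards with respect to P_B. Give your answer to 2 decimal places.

ΔQ_A = 4530 − 5014 = -484; ΔP_B = 2.6 − 2 = 0.6.
Midpoints: Q̄_A = 4772.0, P̄_B = 2.30.
ε = (ΔQ_A/Q̄_A)/(ΔP_B/P̄_B) = (-484/4772.0)/(0.6/2.30) ≈ -0.39.
ε < 0: memory cards and cameras are complements.

-0.39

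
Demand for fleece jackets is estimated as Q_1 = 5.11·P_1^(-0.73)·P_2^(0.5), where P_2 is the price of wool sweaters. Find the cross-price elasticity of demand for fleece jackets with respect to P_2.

In a log-linear (constant-elasticity) demand function, the coefficient on the exponent of P_2 is the cross-price elasticity.
ε = 0.50. Positive, so fleece jackets and wool sweaters are substitutes.

0.50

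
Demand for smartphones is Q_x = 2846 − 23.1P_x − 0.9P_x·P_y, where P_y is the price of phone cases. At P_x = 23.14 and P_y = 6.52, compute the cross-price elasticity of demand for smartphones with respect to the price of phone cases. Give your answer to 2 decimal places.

-0.06

At P_x = 23.14 and P_y = 6.52: Q_x = 2175.680.
∂Q_x/∂P_y = -0.9P_x = -0.9(23.14) = -20.8260.
ε = (∂Q_x/∂P_y)(P_y/Q_x) = -20.8260 × (6.52/2175.680) ≈ -0.06.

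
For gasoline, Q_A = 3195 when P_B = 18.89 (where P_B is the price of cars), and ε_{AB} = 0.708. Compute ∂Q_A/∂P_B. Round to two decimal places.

119.75

ε = (∂Q_A/∂P_B)·(P_B/Q_A) ⇒ ∂Q_A/∂P_B = ε·Q_A/P_B = 0.708 × 3195/18.89 ≈ 119.75.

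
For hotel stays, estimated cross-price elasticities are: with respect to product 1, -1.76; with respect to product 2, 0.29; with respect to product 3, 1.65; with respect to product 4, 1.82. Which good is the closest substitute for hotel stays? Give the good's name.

product 4

Substitutes have ε > 0. Among the positive values, 1.82 (product 4) is largest.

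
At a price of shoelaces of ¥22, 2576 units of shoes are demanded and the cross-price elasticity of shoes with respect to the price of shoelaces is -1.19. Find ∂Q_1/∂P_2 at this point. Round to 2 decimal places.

-139.34

ε = (∂Q_1/∂P_2)·(P_2/Q_1) ⇒ ∂Q_1/∂P_2 = ε·Q_1/P_2 = -1.19 × 2576/22 ≈ -139.34.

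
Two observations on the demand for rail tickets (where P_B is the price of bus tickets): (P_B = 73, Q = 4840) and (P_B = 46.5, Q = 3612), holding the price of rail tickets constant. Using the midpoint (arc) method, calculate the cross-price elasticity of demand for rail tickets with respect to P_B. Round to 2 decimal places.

ΔQ_A = 3612 − 4840 = -1228; ΔP_B = 46.5 − 73 = -26.5.
Midpoints: Q̄_A = 4226.0, P̄_B = 59.75.
ε = (ΔQ_A/Q̄_A)/(ΔP_B/P̄_B) = (-1228/4226.0)/(-26.5/59.75) ≈ 0.66.
ε > 0: rail tickets and bus tickets are substitutes.

0.66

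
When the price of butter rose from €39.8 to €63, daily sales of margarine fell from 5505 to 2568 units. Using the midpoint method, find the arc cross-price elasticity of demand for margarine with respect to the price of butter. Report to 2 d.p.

-1.61

ΔQ_A = 2568 − 5505 = -2937; ΔP_B = 63 − 39.8 = 23.2.
Midpoints: Q̄_A = 4036.5, P̄_B = 51.40.
ε = (ΔQ_A/Q̄_A)/(ΔP_B/P̄_B) = (-2937/4036.5)/(23.2/51.40) ≈ -1.61.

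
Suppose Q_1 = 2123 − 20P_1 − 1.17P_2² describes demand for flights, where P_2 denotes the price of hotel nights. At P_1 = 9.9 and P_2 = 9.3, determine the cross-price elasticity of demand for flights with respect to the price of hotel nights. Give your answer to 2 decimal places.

-0.11

At P_1 = 9.9 and P_2 = 9.3: Q_1 = 1823.807.
∂Q_1/∂P_2 = -2.34P_2 = -2.34(9.3) = -21.7620.
ε = (∂Q_1/∂P_2)(P_2/Q_1) = -21.7620 × (9.3/1823.807) ≈ -0.11.
ε < 0: complements.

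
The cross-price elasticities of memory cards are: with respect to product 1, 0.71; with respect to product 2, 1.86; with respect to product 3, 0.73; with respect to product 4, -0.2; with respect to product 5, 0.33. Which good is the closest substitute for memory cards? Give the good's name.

product 2

Substitutes have ε > 0. Among the positive values, 1.86 (product 2) is largest.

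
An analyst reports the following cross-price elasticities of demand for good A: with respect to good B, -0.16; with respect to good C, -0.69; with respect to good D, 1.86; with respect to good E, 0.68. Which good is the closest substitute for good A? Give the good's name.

Substitutes have ε > 0. Among the positive values, 1.86 (good D) is largest.

good D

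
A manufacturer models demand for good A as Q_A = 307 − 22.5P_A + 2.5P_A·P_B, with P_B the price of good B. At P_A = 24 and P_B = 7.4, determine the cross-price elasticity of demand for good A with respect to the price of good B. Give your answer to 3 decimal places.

At P_A = 24 and P_B = 7.4: Q_A = 211.
∂Q_A/∂P_B = 2.5P_A = 2.5(24) = 60.0000.
ε = (∂Q_A/∂P_B)(P_B/Q_A) = 60.0000 × (7.4/211) ≈ 2.104.

2.104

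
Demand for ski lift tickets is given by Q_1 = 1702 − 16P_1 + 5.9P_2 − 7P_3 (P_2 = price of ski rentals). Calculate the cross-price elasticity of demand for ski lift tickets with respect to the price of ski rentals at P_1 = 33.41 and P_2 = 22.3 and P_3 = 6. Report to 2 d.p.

At P_1 = 33.41 and P_2 = 22.3 and P_3 = 6: Q_1 = 1257.01.
∂Q_1/∂P_2 = 5.9.
ε = (∂Q_1/∂P_2)(P_2/Q_1) = 5.9 × (22.3/1257.01) ≈ 0.10.

0.10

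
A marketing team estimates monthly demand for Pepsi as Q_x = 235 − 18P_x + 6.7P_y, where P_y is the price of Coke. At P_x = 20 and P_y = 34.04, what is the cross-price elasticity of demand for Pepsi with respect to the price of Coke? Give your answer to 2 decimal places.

2.21

At P_x = 20 and P_y = 34.04: Q_x = 103.068.
∂Q_x/∂P_y = 6.7.
ε = (∂Q_x/∂P_y)(P_y/Q_x) = 6.7 × (34.04/103.068) ≈ 2.21.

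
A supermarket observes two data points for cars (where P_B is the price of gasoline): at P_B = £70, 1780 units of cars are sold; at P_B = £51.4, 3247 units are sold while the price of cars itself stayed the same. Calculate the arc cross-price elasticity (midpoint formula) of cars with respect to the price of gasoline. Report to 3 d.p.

ΔQ_A = 3247 − 1780 = 1467; ΔP_B = 51.4 − 70 = -18.6.
Midpoints: Q̄_A = 2513.5, P̄_B = 60.70.
ε = (ΔQ_A/Q̄_A)/(ΔP_B/P̄_B) = (1467/2513.5)/(-18.6/60.70) ≈ -1.905.
ε < 0: cars and gasoline are complements.

-1.905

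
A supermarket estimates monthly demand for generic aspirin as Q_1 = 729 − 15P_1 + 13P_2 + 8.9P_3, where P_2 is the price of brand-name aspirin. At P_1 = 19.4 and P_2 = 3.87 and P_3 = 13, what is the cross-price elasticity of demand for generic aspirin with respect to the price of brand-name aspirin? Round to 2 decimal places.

0.08

At P_1 = 19.4 and P_2 = 3.87 and P_3 = 13: Q_1 = 604.01.
∂Q_1/∂P_2 = 13.
ε = (∂Q_1/∂P_2)(P_2/Q_1) = 13 × (3.87/604.01) ≈ 0.08.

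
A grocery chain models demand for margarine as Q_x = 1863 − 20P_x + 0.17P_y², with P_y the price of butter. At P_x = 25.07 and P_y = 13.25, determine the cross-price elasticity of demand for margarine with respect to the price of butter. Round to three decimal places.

At P_x = 25.07 and P_y = 13.25: Q_x = 1391.446.
∂Q_x/∂P_y = 0.34P_y = 0.34(13.25) = 4.5050.
ε = (∂Q_x/∂P_y)(P_y/Q_x) = 4.5050 × (13.25/1391.446) ≈ 0.043.

0.043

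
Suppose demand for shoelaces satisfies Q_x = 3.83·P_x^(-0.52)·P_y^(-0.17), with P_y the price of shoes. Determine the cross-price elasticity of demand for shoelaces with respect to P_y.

In a log-linear (constant-elasticity) demand function, the coefficient on the exponent of P_y is the cross-price elasticity.
ε = -0.17. Negative, so shoelaces and shoes are complements.

-0.17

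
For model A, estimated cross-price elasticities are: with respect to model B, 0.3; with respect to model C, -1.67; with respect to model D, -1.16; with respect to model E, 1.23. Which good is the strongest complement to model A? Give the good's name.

Complements have ε < 0. The most negative value is -1.67 (model C).

model C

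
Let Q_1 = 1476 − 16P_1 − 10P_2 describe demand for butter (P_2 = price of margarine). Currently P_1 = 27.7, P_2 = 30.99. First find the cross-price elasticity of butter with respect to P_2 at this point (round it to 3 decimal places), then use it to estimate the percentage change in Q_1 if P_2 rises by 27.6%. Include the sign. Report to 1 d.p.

At P_1 = 27.7, P_2 = 30.99: Q_1 = 722.9.
∂Q_1/∂P_2 = -10.
ε = (∂Q_1/∂P_2)(P_2/Q_1) = -10.0000 × 30.99/722.9 ≈ -0.429.
%ΔQ_1 ≈ ε × %ΔP_2 = -0.429 × (27.6%) = -11.8%.

-11.8%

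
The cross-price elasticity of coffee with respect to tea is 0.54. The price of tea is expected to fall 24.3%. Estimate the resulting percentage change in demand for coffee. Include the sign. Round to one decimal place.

%ΔQ ≈ ε × %ΔP of tea = 0.54 × (-24.3%) = -13.1%.

-13.1%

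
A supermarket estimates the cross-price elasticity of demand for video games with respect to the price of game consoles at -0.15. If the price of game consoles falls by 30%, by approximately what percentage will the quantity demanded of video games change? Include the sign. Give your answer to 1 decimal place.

%ΔQ ≈ ε × %ΔP of game consoles = -0.15 × (-30%) = 4.5%.
Demand for video games rises by about 4.5%.

4.5%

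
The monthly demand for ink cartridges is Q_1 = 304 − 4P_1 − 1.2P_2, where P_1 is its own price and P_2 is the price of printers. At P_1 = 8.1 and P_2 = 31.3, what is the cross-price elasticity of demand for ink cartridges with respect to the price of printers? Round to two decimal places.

At P_1 = 8.1 and P_2 = 31.3: Q_1 = 234.04.
∂Q_1/∂P_2 = -1.2.
ε = (∂Q_1/∂P_2)(P_2/Q_1) = -1.2 × (31.3/234.04) ≈ -0.16.
Since ε < 0, ink cartridges and printers are complements.

-0.16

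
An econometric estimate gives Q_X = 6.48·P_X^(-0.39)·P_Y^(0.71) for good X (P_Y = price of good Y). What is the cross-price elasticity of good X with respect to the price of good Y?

0.71

In a log-linear (constant-elasticity) demand function, the coefficient on the exponent of P_Y is the cross-price elasticity.
ε = 0.71. Positive, so good X and good Y are substitutes.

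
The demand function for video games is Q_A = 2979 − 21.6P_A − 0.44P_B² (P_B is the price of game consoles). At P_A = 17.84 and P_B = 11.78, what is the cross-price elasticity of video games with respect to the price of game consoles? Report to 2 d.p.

At P_A = 17.84 and P_B = 11.78: Q_A = 2532.598.
∂Q_A/∂P_B = -0.88P_B = -0.88(11.78) = -10.3664.
ε = (∂Q_A/∂P_B)(P_B/Q_A) = -10.3664 × (11.78/2532.598) ≈ -0.05.
ε < 0: complements.

-0.05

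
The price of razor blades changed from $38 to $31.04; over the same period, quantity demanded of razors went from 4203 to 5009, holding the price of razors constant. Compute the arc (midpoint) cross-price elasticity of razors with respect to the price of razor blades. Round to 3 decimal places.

ΔQ_A = 5009 − 4203 = 806; ΔP_B = 31.04 − 38 = -6.96.
Midpoints: Q̄_A = 4606.0, P̄_B = 34.52.
ε = (ΔQ_A/Q̄_A)/(ΔP_B/P̄_B) = (806/4606.0)/(-6.96/34.52) ≈ -0.868.

-0.868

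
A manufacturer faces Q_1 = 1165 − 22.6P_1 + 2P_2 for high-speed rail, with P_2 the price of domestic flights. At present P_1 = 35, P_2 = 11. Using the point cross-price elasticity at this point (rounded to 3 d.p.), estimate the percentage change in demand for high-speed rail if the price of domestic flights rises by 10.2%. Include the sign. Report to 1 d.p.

0.6%

At P_1 = 35, P_2 = 11: Q_1 = 396.
∂Q_1/∂P_2 = 2.
ε = (∂Q_1/∂P_2)(P_2/Q_1) = 2.0000 × 11/396 ≈ 0.056.
%ΔQ_1 ≈ ε × %ΔP_2 = 0.056 × (10.2%) = 0.6%.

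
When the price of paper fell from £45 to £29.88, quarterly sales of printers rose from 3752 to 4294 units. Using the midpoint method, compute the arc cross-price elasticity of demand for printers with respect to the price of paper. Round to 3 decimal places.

-0.334

ΔQ_A = 4294 − 3752 = 542; ΔP_B = 29.88 − 45 = -15.12.
Midpoints: Q̄_A = 4023.0, P̄_B = 37.44.
ε = (ΔQ_A/Q̄_A)/(ΔP_B/P̄_B) = (542/4023.0)/(-15.12/37.44) ≈ -0.334.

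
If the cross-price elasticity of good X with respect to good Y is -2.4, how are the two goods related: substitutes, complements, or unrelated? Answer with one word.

complements

ε = -2.4 < 0, so a higher price of good Y lowers demand for good X: complements.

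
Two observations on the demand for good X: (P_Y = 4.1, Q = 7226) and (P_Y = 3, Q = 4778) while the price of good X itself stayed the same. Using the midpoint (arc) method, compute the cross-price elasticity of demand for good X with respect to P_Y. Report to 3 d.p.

ΔQ_X = 4778 − 7226 = -2448; ΔP_Y = 3 − 4.1 = -1.1.
Midpoints: Q̄_X = 6002.0, P̄_Y = 3.55.
ε = (ΔQ_X/Q̄_X)/(ΔP_Y/P̄_Y) = (-2448/6002.0)/(-1.1/3.55) ≈ 1.316.
ε > 0: good X and good Y are substitutes.

1.316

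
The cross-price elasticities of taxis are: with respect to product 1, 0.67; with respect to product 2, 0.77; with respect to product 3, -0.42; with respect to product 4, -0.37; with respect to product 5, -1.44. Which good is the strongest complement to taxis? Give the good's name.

Complements have ε < 0. The most negative value is -1.44 (product 5).

product 5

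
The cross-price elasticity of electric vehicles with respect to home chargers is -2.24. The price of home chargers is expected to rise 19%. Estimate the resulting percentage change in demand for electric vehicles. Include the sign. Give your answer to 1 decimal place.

%ΔQ ≈ ε × %ΔP of home chargers = -2.24 × (19%) = -42.6%.
Demand for electric vehicles falls by about 42.6%.

-42.6%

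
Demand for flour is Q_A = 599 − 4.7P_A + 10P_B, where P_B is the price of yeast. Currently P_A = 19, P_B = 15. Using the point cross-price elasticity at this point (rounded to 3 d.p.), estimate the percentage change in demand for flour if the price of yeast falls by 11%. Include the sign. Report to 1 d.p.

-2.5%

At P_A = 19, P_B = 15: Q_A = 659.7.
∂Q_A/∂P_B = 10.
ε = (∂Q_A/∂P_B)(P_B/Q_A) = 10.0000 × 15/659.7 ≈ 0.227.
%ΔQ_A ≈ ε × %ΔP_B = 0.227 × (-11%) = -2.5%.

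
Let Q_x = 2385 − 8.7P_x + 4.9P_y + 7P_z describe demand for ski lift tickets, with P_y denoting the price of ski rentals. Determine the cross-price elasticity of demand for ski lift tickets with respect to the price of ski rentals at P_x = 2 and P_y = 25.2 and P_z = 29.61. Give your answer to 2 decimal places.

0.05

At P_x = 2 and P_y = 25.2 and P_z = 29.61: Q_x = 2698.35.
∂Q_x/∂P_y = 4.9.
ε = (∂Q_x/∂P_y)(P_y/Q_x) = 4.9 × (25.2/2698.35) ≈ 0.05.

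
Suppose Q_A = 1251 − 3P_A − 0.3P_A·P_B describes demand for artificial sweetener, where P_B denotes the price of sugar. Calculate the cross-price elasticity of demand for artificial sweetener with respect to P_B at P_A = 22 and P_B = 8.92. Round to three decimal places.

At P_A = 22 and P_B = 8.92: Q_A = 1126.128.
∂Q_A/∂P_B = -0.3P_A = -0.3(22) = -6.6000.
ε = (∂Q_A/∂P_B)(P_B/Q_A) = -6.6000 × (8.92/1126.128) ≈ -0.052.

-0.052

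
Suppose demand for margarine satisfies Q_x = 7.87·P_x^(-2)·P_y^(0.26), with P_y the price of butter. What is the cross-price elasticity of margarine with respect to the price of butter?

0.26

In a log-linear (constant-elasticity) demand function, the coefficient on the exponent of P_y is the cross-price elasticity.
ε = 0.26. Positive, so margarine and butter are substitutes.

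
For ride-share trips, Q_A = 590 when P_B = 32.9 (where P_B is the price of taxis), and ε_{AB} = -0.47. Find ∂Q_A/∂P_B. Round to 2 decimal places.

-8.43

ε = (∂Q_A/∂P_B)·(P_B/Q_A) ⇒ ∂Q_A/∂P_B = ε·Q_A/P_B = -0.47 × 590/32.9 ≈ -8.43.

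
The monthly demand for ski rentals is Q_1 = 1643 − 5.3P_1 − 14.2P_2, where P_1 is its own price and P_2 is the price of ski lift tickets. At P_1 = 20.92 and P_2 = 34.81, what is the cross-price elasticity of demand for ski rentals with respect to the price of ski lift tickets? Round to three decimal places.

At P_1 = 20.92 and P_2 = 34.81: Q_1 = 1037.822.
∂Q_1/∂P_2 = -14.2.
ε = (∂Q_1/∂P_2)(P_2/Q_1) = -14.2 × (34.81/1037.822) ≈ -0.476.

-0.476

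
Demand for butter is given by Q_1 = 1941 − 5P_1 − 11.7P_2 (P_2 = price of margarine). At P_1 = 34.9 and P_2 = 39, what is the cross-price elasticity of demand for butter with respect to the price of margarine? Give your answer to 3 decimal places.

-0.348

At P_1 = 34.9 and P_2 = 39: Q_1 = 1310.2.
∂Q_1/∂P_2 = -11.7.
ε = (∂Q_1/∂P_2)(P_2/Q_1) = -11.7 × (39/1310.2) ≈ -0.348.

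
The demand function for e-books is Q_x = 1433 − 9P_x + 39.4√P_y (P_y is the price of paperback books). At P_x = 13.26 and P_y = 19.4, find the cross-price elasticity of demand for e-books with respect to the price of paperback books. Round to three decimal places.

0.058

At P_x = 13.26 and P_y = 19.4: Q_x = 1487.199.
∂Q_x/∂P_y = 39.4/(2√P_y) = 39.4/(2√19.4) = 4.4727.
ε = (∂Q_x/∂P_y)(P_y/Q_x) = 4.4727 × (19.4/1487.199) ≈ 0.058.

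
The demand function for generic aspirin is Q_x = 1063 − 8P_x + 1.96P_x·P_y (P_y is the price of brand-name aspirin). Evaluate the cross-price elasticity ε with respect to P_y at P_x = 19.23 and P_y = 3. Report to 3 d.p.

0.111

At P_x = 19.23 and P_y = 3: Q_x = 1022.232.
∂Q_x/∂P_y = 1.96P_x = 1.96(19.23) = 37.6908.
ε = (∂Q_x/∂P_y)(P_y/Q_x) = 37.6908 × (3/1022.232) ≈ 0.111.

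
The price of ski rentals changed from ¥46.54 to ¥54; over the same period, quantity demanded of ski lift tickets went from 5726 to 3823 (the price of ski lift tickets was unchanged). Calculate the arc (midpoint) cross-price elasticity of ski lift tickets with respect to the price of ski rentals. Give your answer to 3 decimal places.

-2.686

ΔQ_A = 3823 − 5726 = -1903; ΔP_B = 54 − 46.54 = 7.46.
Midpoints: Q̄_A = 4774.5, P̄_B = 50.27.
ε = (ΔQ_A/Q̄_A)/(ΔP_B/P̄_B) = (-1903/4774.5)/(7.46/50.27) ≈ -2.686.
ε < 0: ski lift tickets and ski rentals are complements.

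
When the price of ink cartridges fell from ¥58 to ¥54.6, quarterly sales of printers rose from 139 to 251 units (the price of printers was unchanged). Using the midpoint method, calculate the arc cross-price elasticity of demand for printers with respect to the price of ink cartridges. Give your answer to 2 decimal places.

ΔQ_A = 251 − 139 = 112; ΔP_B = 54.6 − 58 = -3.4.
Midpoints: Q̄_A = 195.0, P̄_B = 56.30.
ε = (ΔQ_A/Q̄_A)/(ΔP_B/P̄_B) = (112/195.0)/(-3.4/56.30) ≈ -9.51.
ε < 0: printers and ink cartridges are complements.

-9.51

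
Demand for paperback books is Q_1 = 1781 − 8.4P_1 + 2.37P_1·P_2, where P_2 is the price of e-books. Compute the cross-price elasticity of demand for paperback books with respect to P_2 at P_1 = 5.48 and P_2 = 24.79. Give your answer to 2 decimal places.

At P_1 = 5.48 and P_2 = 24.79: Q_1 = 2056.931.
∂Q_1/∂P_2 = 2.37P_1 = 2.37(5.48) = 12.9876.
ε = (∂Q_1/∂P_2)(P_2/Q_1) = 12.9876 × (24.79/2056.931) ≈ 0.16.
ε > 0: substitutes.

0.16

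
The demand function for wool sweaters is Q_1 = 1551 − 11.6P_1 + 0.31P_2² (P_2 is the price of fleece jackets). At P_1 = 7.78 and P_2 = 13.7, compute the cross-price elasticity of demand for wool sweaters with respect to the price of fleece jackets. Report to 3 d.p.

0.077

At P_1 = 7.78 and P_2 = 13.7: Q_1 = 1518.936.
∂Q_1/∂P_2 = 0.62P_2 = 0.62(13.7) = 8.4940.
ε = (∂Q_1/∂P_2)(P_2/Q_1) = 8.4940 × (13.7/1518.936) ≈ 0.077.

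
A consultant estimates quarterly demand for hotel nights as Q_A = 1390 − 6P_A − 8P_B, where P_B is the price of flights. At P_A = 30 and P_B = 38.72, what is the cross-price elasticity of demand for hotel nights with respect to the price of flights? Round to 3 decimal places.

-0.344

At P_A = 30 and P_B = 38.72: Q_A = 900.24.
∂Q_A/∂P_B = -8.
ε = (∂Q_A/∂P_B)(P_B/Q_A) = -8 × (38.72/900.24) ≈ -0.344.
Since ε < 0, hotel nights and flights are complements.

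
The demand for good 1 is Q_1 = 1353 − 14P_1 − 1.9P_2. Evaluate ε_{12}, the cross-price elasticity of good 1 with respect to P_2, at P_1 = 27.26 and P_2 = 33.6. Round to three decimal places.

At P_1 = 27.26 and P_2 = 33.6: Q_1 = 907.52.
∂Q_1/∂P_2 = -1.9.
ε = (∂Q_1/∂P_2)(P_2/Q_1) = -1.9 × (33.6/907.52) ≈ -0.070.

-0.070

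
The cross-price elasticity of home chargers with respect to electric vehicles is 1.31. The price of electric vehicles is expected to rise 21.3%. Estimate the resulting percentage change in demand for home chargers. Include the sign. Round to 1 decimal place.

27.9%

%ΔQ ≈ ε × %ΔP of electric vehicles = 1.31 × (21.3%) = 27.9%.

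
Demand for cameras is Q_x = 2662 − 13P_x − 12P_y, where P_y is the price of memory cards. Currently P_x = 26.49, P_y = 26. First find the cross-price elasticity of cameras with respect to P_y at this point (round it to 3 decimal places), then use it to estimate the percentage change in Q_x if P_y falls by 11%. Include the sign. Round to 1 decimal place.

At P_x = 26.49, P_y = 26: Q_x = 2005.63.
∂Q_x/∂P_y = -12.
ε = (∂Q_x/∂P_y)(P_y/Q_x) = -12.0000 × 26/2005.63 ≈ -0.156.
%ΔQ_x ≈ ε × %ΔP_y = -0.156 × (-11%) = 1.7%.

1.7%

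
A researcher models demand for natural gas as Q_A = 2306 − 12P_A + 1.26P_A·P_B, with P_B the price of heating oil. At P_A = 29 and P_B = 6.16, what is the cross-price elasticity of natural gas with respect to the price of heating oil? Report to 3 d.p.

0.103

At P_A = 29 and P_B = 6.16: Q_A = 2183.086.
∂Q_A/∂P_B = 1.26P_A = 1.26(29) = 36.5400.
ε = (∂Q_A/∂P_B)(P_B/Q_A) = 36.5400 × (6.16/2183.086) ≈ 0.103.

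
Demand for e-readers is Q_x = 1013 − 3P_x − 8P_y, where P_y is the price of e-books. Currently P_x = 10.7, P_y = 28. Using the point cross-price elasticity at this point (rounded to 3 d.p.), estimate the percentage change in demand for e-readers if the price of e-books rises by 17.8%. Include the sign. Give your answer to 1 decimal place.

-5.3%

At P_x = 10.7, P_y = 28: Q_x = 756.9.
∂Q_x/∂P_y = -8.
ε = (∂Q_x/∂P_y)(P_y/Q_x) = -8.0000 × 28/756.9 ≈ -0.296.
%ΔQ_x ≈ ε × %ΔP_y = -0.296 × (17.8%) = -5.3%.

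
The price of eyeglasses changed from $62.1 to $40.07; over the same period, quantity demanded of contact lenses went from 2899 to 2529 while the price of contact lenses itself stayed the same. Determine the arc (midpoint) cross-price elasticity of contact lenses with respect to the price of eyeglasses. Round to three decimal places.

0.316

ΔQ_A = 2529 − 2899 = -370; ΔP_B = 40.07 − 62.1 = -22.03.
Midpoints: Q̄_A = 2714.0, P̄_B = 51.09.
ε = (ΔQ_A/Q̄_A)/(ΔP_B/P̄_B) = (-370/2714.0)/(-22.03/51.09) ≈ 0.316.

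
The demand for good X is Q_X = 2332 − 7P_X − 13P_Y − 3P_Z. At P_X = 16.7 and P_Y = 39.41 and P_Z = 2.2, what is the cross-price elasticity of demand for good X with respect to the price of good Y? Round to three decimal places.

At P_X = 16.7 and P_Y = 39.41 and P_Z = 2.2: Q_X = 1696.17.
∂Q_X/∂P_Y = -13.
ε = (∂Q_X/∂P_Y)(P_Y/Q_X) = -13 × (39.41/1696.17) ≈ -0.302.

-0.302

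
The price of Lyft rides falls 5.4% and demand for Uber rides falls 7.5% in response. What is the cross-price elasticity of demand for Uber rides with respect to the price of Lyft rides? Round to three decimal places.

ε = (%ΔQ of Uber rides) / (%ΔP of Lyft rides) = (-7.5%) / (-5.4%) ≈ 1.389.

1.389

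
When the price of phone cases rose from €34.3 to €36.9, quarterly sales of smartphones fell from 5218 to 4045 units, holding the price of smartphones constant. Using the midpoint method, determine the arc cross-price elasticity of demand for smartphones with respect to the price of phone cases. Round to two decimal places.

ΔQ_A = 4045 − 5218 = -1173; ΔP_B = 36.9 − 34.3 = 2.6.
Midpoints: Q̄_A = 4631.5, P̄_B = 35.60.
ε = (ΔQ_A/Q̄_A)/(ΔP_B/P̄_B) = (-1173/4631.5)/(2.6/35.60) ≈ -3.47.
ε < 0: smartphones and phone cases are complements.

-3.47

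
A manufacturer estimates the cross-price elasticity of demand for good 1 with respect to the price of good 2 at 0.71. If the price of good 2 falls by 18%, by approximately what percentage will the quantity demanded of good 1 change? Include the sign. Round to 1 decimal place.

-12.8%

%ΔQ ≈ ε × %ΔP of good 2 = 0.71 × (-18%) = -12.8%.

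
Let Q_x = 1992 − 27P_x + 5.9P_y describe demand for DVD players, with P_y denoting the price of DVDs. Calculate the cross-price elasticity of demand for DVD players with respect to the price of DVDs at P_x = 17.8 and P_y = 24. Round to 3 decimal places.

0.086

At P_x = 17.8 and P_y = 24: Q_x = 1653.
∂Q_x/∂P_y = 5.9.
ε = (∂Q_x/∂P_y)(P_y/Q_x) = 5.9 × (24/1653) ≈ 0.086.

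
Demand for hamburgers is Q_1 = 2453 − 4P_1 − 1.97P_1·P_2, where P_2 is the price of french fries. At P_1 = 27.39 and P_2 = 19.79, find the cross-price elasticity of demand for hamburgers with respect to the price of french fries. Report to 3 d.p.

At P_1 = 27.39 and P_2 = 19.79: Q_1 = 1275.605.
∂Q_1/∂P_2 = -1.97P_1 = -1.97(27.39) = -53.9583.
ε = (∂Q_1/∂P_2)(P_2/Q_1) = -53.9583 × (19.79/1275.605) ≈ -0.837.
ε < 0: complements.

-0.837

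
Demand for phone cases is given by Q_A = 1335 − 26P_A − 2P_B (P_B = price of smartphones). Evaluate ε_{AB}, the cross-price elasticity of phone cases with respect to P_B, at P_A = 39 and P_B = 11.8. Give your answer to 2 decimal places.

-0.08

At P_A = 39 and P_B = 11.8: Q_A = 297.4.
∂Q_A/∂P_B = -2.
ε = (∂Q_A/∂P_B)(P_B/Q_A) = -2 × (11.8/297.4) ≈ -0.08.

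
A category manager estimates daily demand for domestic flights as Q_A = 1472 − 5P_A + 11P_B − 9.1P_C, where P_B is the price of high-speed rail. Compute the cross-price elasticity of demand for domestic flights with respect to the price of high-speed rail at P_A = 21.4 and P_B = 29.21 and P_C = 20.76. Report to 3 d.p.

At P_A = 21.4 and P_B = 29.21 and P_C = 20.76: Q_A = 1497.394.
∂Q_A/∂P_B = 11.
ε = (∂Q_A/∂P_B)(P_B/Q_A) = 11 × (29.21/1497.394) ≈ 0.215.
Since ε > 0, domestic flights and high-speed rail are substitutes.

0.215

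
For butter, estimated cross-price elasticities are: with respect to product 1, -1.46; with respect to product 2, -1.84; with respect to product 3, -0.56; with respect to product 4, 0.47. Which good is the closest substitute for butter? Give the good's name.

Substitutes have ε > 0. Among the positive values, 0.47 (product 4) is largest.

product 4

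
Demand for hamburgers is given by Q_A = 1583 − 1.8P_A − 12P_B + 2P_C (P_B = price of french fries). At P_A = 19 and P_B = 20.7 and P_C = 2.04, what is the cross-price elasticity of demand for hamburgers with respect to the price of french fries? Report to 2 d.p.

At P_A = 19 and P_B = 20.7 and P_C = 2.04: Q_A = 1304.48.
∂Q_A/∂P_B = -12.
ε = (∂Q_A/∂P_B)(P_B/Q_A) = -12 × (20.7/1304.48) ≈ -0.19.
Since ε < 0, hamburgers and french fries are complements.

-0.19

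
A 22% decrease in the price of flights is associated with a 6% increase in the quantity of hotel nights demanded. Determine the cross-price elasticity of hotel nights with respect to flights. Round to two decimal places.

-0.27

ε = (%ΔQ of hotel nights) / (%ΔP of flights) = (6%) / (-22%) ≈ -0.27.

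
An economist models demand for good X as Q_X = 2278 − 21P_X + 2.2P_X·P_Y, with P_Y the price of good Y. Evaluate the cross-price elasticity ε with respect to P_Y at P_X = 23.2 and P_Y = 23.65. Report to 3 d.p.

At P_X = 23.2 and P_Y = 23.65: Q_X = 2997.896.
∂Q_X/∂P_Y = 2.2P_X = 2.2(23.2) = 51.0400.
ε = (∂Q_X/∂P_Y)(P_Y/Q_X) = 51.0400 × (23.65/2997.896) ≈ 0.403.
ε > 0: substitutes.

0.403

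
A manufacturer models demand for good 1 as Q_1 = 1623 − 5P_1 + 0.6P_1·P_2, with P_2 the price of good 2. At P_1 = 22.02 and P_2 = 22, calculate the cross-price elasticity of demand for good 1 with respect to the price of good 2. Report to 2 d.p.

0.16

At P_1 = 22.02 and P_2 = 22: Q_1 = 1803.564.
∂Q_1/∂P_2 = 0.6P_1 = 0.6(22.02) = 13.2120.
ε = (∂Q_1/∂P_2)(P_2/Q_1) = 13.2120 × (22/1803.564) ≈ 0.16.
ε > 0: substitutes.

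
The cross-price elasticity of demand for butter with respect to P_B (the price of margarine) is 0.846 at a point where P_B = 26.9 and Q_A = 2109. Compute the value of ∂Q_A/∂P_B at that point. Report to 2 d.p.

66.33

ε = (∂Q_A/∂P_B)·(P_B/Q_A) ⇒ ∂Q_A/∂P_B = ε·Q_A/P_B = 0.846 × 2109/26.9 ≈ 66.33.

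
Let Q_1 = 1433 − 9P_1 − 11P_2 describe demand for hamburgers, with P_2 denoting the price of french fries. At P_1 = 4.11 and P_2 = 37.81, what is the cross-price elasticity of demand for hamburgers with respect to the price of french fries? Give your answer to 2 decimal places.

At P_1 = 4.11 and P_2 = 37.81: Q_1 = 980.1.
∂Q_1/∂P_2 = -11.
ε = (∂Q_1/∂P_2)(P_2/Q_1) = -11 × (37.81/980.1) ≈ -0.42.
Since ε < 0, hamburgers and french fries are complements.

-0.42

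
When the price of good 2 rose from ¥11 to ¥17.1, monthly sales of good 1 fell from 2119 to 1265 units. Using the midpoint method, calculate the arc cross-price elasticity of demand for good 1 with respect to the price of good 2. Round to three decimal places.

-1.163

ΔQ_1 = 1265 − 2119 = -854; ΔP_2 = 17.1 − 11 = 6.1.
Midpoints: Q̄_1 = 1692.0, P̄_2 = 14.05.
ε = (ΔQ_1/Q̄_1)/(ΔP_2/P̄_2) = (-854/1692.0)/(6.1/14.05) ≈ -1.163.
ε < 0: good 1 and good 2 are complements.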